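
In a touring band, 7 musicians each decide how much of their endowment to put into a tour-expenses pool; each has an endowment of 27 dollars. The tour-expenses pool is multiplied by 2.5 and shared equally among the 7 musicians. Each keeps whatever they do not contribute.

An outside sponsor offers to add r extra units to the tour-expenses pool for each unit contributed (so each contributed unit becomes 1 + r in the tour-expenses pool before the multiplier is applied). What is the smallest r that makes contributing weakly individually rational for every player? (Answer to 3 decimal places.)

1.800

With matching at rate r, one contributed unit becomes (1 + r) in the tour-expenses pool and returns 2.5 × (1 + r) / 7 to the contributor.
Setting this equal to 1: 1 + r = 7/2.5 = 2.8000.
So the minimum matching rate is r = 2.8000 − 1 = 1.800.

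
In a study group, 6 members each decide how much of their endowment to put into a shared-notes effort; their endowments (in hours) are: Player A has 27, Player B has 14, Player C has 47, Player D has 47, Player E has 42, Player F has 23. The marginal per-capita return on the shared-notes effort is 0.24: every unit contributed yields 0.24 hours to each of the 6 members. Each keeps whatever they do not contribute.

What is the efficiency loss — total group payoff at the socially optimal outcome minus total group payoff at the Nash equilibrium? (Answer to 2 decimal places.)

The private return per contributed unit is 0.24 < 1 for everyone, so the Nash equilibrium is zero contribution and the group total is Σ E_j = 27 + 14 + 47 + 47 + 42 + 23 = 200.
Each contributed unit returns 1.440 to the group, so the social optimum is full contribution by everyone: group total = 1.440 × 200 = 288.00.
Efficiency loss = (1.440 − 1) × 200 = 88.00.

88.00 hours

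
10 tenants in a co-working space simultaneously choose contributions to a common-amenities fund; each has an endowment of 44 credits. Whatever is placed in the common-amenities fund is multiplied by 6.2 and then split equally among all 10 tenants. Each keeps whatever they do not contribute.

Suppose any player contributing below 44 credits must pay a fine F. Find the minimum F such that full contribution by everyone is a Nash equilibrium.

Given the others contribute fully, the best deviation is to contribute 0 (any partial contribution still incurs the fine and gives up units whose private return 0.6200 is below 1).
Deviating from 44 to 0 saves 44 credits but forfeits the deviator's share of the drop in the common-amenities fund: 6.2/10 × 44 = 27.28.
So the deviation gain is 44 − 27.28 = 16.72, and the fine must be at least 16.72 credits to wipe it out.

16.72 credits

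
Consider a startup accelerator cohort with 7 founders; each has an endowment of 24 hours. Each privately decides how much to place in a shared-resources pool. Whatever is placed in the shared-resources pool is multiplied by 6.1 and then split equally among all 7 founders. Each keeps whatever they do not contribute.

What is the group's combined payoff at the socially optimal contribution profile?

Each contributed unit returns 6.100 to the group as a whole (0.8714 to each of 7 players), which exceeds 1, so the social optimum is full contribution: group total = 6.100 × 168 = 1024.80.

1024.80 hours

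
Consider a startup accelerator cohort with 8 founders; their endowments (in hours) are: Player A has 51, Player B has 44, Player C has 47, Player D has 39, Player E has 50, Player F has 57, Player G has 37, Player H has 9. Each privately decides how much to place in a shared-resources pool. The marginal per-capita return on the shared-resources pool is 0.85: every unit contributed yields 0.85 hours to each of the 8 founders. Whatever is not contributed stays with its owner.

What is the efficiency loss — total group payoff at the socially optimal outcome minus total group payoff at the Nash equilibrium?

The private return per contributed unit is 0.85 < 1 for everyone, so the Nash equilibrium is zero contribution and the group total is Σ E_j = 51 + 44 + 47 + 39 + 50 + 57 + 37 + 9 = 334.
Each contributed unit returns 6.800 to the group, so the social optimum is full contribution by everyone: group total = 6.800 × 334 = 2271.20.
Efficiency loss = (6.800 − 1) × 334 = 1937.20.

1937.20 hours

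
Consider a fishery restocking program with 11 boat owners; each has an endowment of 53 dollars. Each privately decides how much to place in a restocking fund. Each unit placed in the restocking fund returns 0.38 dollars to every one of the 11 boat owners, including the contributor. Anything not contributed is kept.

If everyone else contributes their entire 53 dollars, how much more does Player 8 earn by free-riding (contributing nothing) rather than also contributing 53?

32.86 dollars

Switching from a contribution of 53 to 0 lets Player 8 keep an extra 53 dollars, but lowers the restocking fund by 53, which costs Player 8 their own share of that drop: 0.38 × 53 = 20.14.
Net gain = 53 − 20.14 = 32.86. The private return per contributed unit (0.38) is below 1, so free-riding is indeed the best response regardless of what the others do.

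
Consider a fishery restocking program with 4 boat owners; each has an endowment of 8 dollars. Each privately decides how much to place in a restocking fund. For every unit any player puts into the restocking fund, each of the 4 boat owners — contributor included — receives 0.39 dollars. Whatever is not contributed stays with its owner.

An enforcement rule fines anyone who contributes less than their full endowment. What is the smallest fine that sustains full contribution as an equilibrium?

Given the others contribute fully, the best deviation is to contribute 0 (any partial contribution still incurs the fine and gives up units whose private return 0.39 is below 1).
Deviating from 8 to 0 saves 8 dollars but forfeits the deviator's share of the drop in the restocking fund: 0.39 × 8 = 3.12.
So the deviation gain is 8 − 3.12 = 4.88, and the fine must be at least 4.88 dollars to wipe it out.

4.88 dollars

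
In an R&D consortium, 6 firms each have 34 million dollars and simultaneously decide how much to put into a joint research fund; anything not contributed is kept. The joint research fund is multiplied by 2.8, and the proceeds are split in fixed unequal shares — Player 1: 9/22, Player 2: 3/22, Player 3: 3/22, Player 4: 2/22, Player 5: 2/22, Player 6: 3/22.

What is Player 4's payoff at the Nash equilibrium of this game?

Player j's private return per contributed unit is 2.8 × (j's share). Contributing is weakly dominant for j when that share is at least 1/2.8 = 0.3571, and contributing 0 is dominant otherwise.
The only share above 0.3571 is Player 1's 9/22, contributing 34; the remaining 5 contribute 0. Total contributed: 34.
Player 4 keeps 34 and receives 2.8 × 34 × 2/22 = 8.65 from the joint research fund, for a payoff of 42.65.

42.65 million dollars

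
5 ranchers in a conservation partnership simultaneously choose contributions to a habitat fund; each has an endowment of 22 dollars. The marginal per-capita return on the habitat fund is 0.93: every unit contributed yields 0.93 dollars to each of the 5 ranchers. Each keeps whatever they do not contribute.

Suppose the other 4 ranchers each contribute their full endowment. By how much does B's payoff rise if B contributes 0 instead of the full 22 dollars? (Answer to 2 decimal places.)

Switching from a contribution of 22 to 0 lets B keep an extra 22 dollars, but lowers the habitat fund by 22, which costs B their own share of that drop: 0.93 × 22 = 20.46.
Net gain = 22 − 20.46 = 1.54. The private return per contributed unit (0.93) is below 1, so free-riding is indeed the best response regardless of what the others do.

1.54 dollars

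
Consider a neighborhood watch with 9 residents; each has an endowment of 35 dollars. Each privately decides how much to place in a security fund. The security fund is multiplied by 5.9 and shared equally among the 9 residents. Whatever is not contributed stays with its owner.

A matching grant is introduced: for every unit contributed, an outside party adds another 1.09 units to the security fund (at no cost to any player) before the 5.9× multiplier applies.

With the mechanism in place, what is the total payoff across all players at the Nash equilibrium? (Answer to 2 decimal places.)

3884.27 dollars

Under the mechanism each unit contributed yields 5.9 × 2.09 / 9 = 1.3701 back to its contributor per unit of net cost, which exceeds 1, making full contribution the dominant choice for everyone.
So the Nash equilibrium is full contribution by all 9; the group earns 5.9 × 2.09 × 315 = 3884.27.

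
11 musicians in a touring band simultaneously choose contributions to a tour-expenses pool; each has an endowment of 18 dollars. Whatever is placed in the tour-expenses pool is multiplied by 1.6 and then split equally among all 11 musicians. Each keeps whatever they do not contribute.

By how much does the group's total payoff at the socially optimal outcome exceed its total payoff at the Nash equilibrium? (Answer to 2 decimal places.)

118.80 dollars

Each contributed unit returns 1.6/11 = 0.1455 to its contributor — below 1 — so contributing 0 is dominant for every player. At the Nash equilibrium everyone keeps their 18, and the group total is 11 × 18 = 198.
Each contributed unit returns 1.600 to the group as a whole (0.1455 to each of 11 players), which exceeds 1, so the social optimum is full contribution: group total = 1.600 × 198 = 316.80.
Efficiency loss = 316.80 − 198 = 118.80.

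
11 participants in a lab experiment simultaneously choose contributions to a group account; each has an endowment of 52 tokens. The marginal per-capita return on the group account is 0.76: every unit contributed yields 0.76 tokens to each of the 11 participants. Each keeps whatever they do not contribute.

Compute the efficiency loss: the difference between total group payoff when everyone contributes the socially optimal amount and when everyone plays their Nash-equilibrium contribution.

4209.92 tokens

The private return per contributed unit is 0.76 < 1, so contributing 0 is dominant for every player. At the Nash equilibrium everyone keeps their 52, and the group total is 11 × 52 = 572.
Each contributed unit returns 8.360 to the group as a whole (0.76 to each of 11 players), which exceeds 1, so the social optimum is full contribution: group total = 8.360 × 572 = 4781.92.
Efficiency loss = 4781.92 − 572 = 4209.92.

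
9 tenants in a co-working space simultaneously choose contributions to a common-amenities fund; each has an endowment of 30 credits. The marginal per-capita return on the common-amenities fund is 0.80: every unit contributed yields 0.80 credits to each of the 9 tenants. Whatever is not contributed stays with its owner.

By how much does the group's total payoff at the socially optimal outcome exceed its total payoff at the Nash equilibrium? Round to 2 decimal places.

The private return per contributed unit is 0.80 < 1, so contributing 0 is dominant for every player. At the Nash equilibrium everyone keeps their 30, and the group total is 9 × 30 = 270.
Each contributed unit returns 7.200 to the group as a whole (0.80 to each of 9 players), which exceeds 1, so the social optimum is full contribution: group total = 7.200 × 270 = 1944.00.
Efficiency loss = 1944.00 − 270 = 1674.00.

1674.00 credits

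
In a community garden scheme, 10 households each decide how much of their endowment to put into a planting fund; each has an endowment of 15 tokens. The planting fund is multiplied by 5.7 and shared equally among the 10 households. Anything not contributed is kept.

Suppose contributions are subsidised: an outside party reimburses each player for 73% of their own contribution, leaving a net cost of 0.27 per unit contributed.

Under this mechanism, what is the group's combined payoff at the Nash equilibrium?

964.50 tokens

With the mechanism, a contributed unit returns (5.7/10) / 0.27 = 2.1111 per unit of net cost to the contributor — now above 1 — so contributing fully is weakly dominant for every player.
At the Nash equilibrium everyone contributes 15. Group total payoff = 10 × (15 × 0.73 + 5.7 × 15) = 964.50.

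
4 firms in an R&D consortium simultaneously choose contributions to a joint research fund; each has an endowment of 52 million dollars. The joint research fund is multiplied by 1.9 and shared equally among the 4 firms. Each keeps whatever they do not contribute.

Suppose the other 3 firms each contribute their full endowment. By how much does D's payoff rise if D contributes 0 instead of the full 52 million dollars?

27.30 million dollars

Switching from a contribution of 52 to 0 lets D keep an extra 52 million dollars, but lowers the joint research fund by 52, which costs D their own share of that drop: 1.9/4 × 52 = 24.70.
Net gain = 52 − 24.70 = 27.30. The private return per contributed unit (0.4750) is below 1, so free-riding is indeed the best response regardless of what the others do.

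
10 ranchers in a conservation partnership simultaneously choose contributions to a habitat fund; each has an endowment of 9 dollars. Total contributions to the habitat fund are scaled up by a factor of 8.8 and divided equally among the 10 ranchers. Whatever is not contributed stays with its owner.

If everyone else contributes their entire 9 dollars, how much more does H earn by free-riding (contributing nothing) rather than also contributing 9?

Switching from a contribution of 9 to 0 lets H keep an extra 9 dollars, but lowers the habitat fund by 9, which costs H their own share of that drop: 8.8/10 × 9 = 7.92.
Net gain = 9 − 7.92 = 1.08. The private return per contributed unit (0.8800) is below 1, so free-riding is indeed the best response regardless of what the others do.

1.08 dollars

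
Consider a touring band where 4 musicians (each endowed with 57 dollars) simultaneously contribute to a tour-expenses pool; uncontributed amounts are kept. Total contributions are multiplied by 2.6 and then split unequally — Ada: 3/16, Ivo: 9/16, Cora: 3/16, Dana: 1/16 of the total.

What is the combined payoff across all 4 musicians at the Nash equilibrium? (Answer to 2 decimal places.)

319.20 dollars

A player with share s gets back 2.6·s per unit contributed, so full contribution is dominant for anyone with s > 1/2.6 = 0.3846 and zero contribution is dominant for anyone below.
The only share above 0.3846 is Ivo's 9/16, contributing 57; the remaining 3 contribute 0. Total contributed: 57.
The tour-expenses pool pays out 2.6 × 57 = 148.20 in total (split across the unequal shares, but the aggregate is all that matters for the group sum).
The 3 free-riders keep 57 each, adding 171. Group total = 171 + 148.20 = 319.20.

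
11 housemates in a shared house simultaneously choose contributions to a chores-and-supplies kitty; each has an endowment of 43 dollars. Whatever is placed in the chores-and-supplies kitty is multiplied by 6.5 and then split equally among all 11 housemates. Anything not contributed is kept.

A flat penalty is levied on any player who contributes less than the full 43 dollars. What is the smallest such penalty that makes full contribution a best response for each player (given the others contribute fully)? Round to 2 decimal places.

17.59 dollars

Given the others contribute fully, the best deviation is to contribute 0 (any partial contribution still incurs the fine and gives up units whose private return 0.5909 is below 1).
Deviating from 43 to 0 saves 43 dollars but forfeits the deviator's share of the drop in the chores-and-supplies kitty: 6.5/11 × 43 = 25.41.
So the deviation gain is 43 − 25.41 = 17.59, and the fine must be at least 17.59 dollars to wipe it out.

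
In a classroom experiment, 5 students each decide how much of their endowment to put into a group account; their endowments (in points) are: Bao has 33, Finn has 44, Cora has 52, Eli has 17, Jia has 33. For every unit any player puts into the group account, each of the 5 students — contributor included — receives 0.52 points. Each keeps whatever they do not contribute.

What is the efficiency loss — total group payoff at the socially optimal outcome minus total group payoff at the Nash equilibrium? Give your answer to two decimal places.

The private return per contributed unit is 0.52 < 1 for everyone, so the Nash equilibrium is zero contribution and the group total is Σ E_j = 33 + 44 + 52 + 17 + 33 = 179.
Each contributed unit returns 2.600 to the group, so the social optimum is full contribution by everyone: group total = 2.600 × 179 = 465.40.
Efficiency loss = (2.600 − 1) × 179 = 286.40.

286.40 points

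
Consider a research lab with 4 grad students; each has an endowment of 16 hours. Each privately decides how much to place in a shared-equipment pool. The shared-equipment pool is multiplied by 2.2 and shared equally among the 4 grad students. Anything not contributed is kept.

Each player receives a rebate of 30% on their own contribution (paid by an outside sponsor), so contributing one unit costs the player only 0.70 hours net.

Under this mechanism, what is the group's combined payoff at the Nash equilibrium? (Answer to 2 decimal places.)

64.00 hours

The effective private return is (2.2/4) / 0.70 = 0.7857, which is still under 1, so the mechanism doesn't change anyone's dominant strategy: zero contribution.
At the Nash equilibrium no one contributes; group total payoff = 4 × 16 = 64.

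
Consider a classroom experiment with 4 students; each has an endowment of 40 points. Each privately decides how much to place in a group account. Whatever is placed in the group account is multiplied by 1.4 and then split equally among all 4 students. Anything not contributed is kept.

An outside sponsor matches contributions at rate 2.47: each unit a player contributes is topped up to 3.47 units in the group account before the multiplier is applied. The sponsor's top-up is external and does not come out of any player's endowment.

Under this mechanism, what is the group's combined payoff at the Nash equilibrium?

777.28 points

Under the mechanism each unit contributed yields 1.4 × 3.47 / 4 = 1.2145 back to its contributor per unit of net cost, which exceeds 1, making full contribution the dominant choice for everyone.
At the Nash equilibrium everyone contributes 40. Group total payoff = 1.4 × 3.47 × 160 = 777.28.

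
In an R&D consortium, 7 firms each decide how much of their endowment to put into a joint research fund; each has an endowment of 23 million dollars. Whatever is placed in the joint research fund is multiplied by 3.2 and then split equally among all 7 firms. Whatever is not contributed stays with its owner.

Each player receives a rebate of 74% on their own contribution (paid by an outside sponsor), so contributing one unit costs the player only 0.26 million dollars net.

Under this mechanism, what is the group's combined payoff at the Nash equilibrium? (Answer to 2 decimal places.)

634.34 million dollars

With the mechanism, a contributed unit returns (3.2/7) / 0.26 = 1.7582 per unit of net cost to the contributor — now above 1 — so contributing fully is weakly dominant for every player.
At the Nash equilibrium everyone contributes 23. Group total payoff = 7 × (23 × 0.74 + 3.2 × 23) = 634.34.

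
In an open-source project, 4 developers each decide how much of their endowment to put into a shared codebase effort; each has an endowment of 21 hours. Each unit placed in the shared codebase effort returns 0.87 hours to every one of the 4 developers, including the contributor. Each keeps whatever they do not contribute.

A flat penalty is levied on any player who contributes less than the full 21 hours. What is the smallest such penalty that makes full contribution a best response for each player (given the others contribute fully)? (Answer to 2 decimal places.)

2.73 hours

Given the others contribute fully, the best deviation is to contribute 0 (any partial contribution still incurs the fine and gives up units whose private return 0.87 is below 1).
Deviating from 21 to 0 saves 21 hours but forfeits the deviator's share of the drop in the shared codebase effort: 0.87 × 21 = 18.27.
So the deviation gain is 21 − 18.27 = 2.73, and the fine must be at least 2.73 hours to wipe it out.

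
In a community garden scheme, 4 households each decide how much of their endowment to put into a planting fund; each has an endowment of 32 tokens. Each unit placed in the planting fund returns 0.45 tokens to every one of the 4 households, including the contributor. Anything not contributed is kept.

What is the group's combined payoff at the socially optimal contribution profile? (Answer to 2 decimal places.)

Each contributed unit returns 1.800 to the group as a whole (0.45 to each of 4 players), which exceeds 1, so the social optimum is full contribution: group total = 1.800 × 128 = 230.40.

230.40 tokens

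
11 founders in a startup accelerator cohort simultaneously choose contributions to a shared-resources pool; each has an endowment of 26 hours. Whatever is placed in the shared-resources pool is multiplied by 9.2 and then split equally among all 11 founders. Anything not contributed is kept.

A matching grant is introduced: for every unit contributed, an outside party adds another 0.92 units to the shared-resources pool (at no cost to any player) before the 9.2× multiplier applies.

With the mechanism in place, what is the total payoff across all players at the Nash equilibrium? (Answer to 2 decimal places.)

Under the mechanism each unit contributed yields 9.2 × 1.92 / 11 = 1.6058 back to its contributor per unit of net cost, which exceeds 1, making full contribution the dominant choice for everyone.
So the Nash equilibrium is full contribution by all 11; the group earns 9.2 × 1.92 × 286 = 5051.90.

5051.90 hours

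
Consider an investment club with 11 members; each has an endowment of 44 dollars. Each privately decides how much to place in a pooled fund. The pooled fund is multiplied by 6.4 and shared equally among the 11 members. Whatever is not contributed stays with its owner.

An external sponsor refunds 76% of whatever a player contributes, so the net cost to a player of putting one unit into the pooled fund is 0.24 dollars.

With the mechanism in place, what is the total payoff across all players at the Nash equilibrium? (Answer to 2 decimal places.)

3465.44 dollars

The effective private return per unit is now (6.4/11) / 0.24 = 2.4242 > 1, so every player's dominant strategy flips to full contribution.
So the Nash equilibrium is full contribution by all 11; the group earns 11 × (44 × 0.76 + 6.4 × 44) = 3465.44.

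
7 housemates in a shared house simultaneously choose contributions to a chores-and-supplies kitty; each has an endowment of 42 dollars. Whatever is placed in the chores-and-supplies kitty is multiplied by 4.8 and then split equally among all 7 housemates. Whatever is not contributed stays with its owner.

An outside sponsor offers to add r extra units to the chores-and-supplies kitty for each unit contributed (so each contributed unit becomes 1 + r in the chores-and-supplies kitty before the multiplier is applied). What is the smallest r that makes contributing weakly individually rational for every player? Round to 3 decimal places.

With matching at rate r, one contributed unit becomes (1 + r) in the chores-and-supplies kitty and returns 4.8 × (1 + r) / 7 to the contributor.
Setting this equal to 1: 1 + r = 7/4.8 = 1.4583.
So the minimum matching rate is r = 1.4583 − 1 = 0.458.

0.458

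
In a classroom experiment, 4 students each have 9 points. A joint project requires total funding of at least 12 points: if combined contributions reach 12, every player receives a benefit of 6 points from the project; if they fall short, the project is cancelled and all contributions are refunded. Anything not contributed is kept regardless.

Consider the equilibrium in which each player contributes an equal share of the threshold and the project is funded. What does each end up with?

12 points

Equal share of the threshold: 12/4 = 3.
At this profile no one gains by cutting their contribution: any cut drops the total below 12, the project is cancelled, contributions are refunded, and the deviator ends with 9, which is less than 9 − 3 + 6 = 12. Contributing more than 3 just wastes the excess. So contributing exactly 3 is a best response.
Each player's payoff: 9 − 3 + 6 = 12.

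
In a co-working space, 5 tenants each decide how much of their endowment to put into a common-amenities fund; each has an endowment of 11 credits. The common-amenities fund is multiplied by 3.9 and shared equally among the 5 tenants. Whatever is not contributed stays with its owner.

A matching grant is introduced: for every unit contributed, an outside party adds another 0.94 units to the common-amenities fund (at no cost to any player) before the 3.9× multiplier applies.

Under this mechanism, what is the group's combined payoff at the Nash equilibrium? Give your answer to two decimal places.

The effective private return per unit is now 3.9 × 1.94 / 5 = 1.5132 > 1, so every player's dominant strategy flips to full contribution.
So the Nash equilibrium is full contribution by all 5; the group earns 3.9 × 1.94 × 55 = 416.13.

416.13 credits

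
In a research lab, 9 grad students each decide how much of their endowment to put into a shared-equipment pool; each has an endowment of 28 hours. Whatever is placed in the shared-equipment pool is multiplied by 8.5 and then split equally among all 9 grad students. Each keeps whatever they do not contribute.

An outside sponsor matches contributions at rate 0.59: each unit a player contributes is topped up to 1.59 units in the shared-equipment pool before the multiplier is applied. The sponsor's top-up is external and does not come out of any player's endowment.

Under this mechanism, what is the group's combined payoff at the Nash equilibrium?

With the mechanism, a contributed unit returns 8.5 × 1.59 / 9 = 1.5017 per unit of net cost to the contributor — now above 1 — so contributing fully is weakly dominant for every player.
So the Nash equilibrium is full contribution by all 9; the group earns 8.5 × 1.59 × 252 = 3405.78.

3405.78 hours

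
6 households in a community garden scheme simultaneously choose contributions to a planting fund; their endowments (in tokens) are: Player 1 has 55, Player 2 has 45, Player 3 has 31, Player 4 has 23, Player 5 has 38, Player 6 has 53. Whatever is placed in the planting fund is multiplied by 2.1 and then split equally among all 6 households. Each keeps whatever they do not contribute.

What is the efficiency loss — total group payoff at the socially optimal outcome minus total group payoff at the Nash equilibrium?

The private return per contributed unit is 2.1/6 = 0.3500 < 1 for every player regardless of endowment, so the Nash equilibrium is zero contribution and the group total is Σ E_j = 55 + 45 + 31 + 23 + 38 + 53 = 245.
Each contributed unit returns 2.100 to the group, so the social optimum is full contribution by everyone: group total = 2.100 × 245 = 514.50.
Efficiency loss = (2.100 − 1) × 245 = 269.50.

269.50 tokens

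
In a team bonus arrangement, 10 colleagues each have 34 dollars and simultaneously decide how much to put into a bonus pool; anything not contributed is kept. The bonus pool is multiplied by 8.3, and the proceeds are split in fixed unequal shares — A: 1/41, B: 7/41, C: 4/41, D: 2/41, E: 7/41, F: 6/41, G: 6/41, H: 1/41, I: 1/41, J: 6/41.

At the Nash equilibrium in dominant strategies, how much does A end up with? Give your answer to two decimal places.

68.41 dollars

A player with share s gets back 8.3·s per unit contributed, so full contribution is dominant for anyone with s > 1/8.3 = 0.1205 and zero contribution is dominant for anyone below.
The shares above 0.1205 belong to B, E, F, G and J, contributing 34 each; the remaining 5 contribute 0. Total contributed: 170.
A keeps 34 and receives 8.3 × 170 × 1/41 = 34.41 from the bonus pool, for a payoff of 68.41.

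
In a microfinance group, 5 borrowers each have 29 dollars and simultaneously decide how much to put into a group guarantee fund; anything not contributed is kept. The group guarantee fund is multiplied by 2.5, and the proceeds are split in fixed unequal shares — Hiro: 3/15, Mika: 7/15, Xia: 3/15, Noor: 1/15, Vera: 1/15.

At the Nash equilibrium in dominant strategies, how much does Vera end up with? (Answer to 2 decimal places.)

Each unit j contributes comes back to j as 2.5 × (j's share), so j prefers to contribute only if that share exceeds 1/2.5 = 0.4000; otherwise keeping the unit dominates.
The only share above 0.4000 is Mika's 7/15, contributing 29; the remaining 4 contribute 0. Total contributed: 29.
Vera keeps 29 and receives 2.5 × 29 × 1/15 = 4.83 from the group guarantee fund, for a payoff of 33.83.

33.83 dollars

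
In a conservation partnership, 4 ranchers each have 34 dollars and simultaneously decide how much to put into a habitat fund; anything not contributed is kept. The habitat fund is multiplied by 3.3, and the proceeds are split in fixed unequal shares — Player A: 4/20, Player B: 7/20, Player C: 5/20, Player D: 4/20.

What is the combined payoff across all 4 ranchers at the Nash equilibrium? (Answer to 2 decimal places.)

For player j, contributing a unit is worthwhile iff 3.3 × (j's share) ≥ 1, i.e. iff j's share is at least 0.3030.
The only share above 0.3030 is Player B's 7/20, contributing 34; the remaining 3 contribute 0. Total contributed: 34.
The habitat fund pays out 3.3 × 34 = 112.20 in total (split across the unequal shares, but the aggregate is all that matters for the group sum).
The 3 free-riders keep 34 each, adding 102. Group total = 102 + 112.20 = 214.20.

214.20 dollars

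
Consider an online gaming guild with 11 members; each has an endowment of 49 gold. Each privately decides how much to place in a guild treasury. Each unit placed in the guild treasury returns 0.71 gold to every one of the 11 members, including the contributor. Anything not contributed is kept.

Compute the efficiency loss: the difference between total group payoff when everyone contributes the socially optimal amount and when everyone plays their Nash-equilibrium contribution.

3670.59 gold

The private return per contributed unit is 0.71 < 1, so contributing 0 is dominant for every player. At the Nash equilibrium everyone keeps their 49, and the group total is 11 × 49 = 539.
Each contributed unit returns 7.810 to the group as a whole (0.71 to each of 11 players), which exceeds 1, so the social optimum is full contribution: group total = 7.810 × 539 = 4209.59.
Efficiency loss = 4209.59 − 539 = 3670.59.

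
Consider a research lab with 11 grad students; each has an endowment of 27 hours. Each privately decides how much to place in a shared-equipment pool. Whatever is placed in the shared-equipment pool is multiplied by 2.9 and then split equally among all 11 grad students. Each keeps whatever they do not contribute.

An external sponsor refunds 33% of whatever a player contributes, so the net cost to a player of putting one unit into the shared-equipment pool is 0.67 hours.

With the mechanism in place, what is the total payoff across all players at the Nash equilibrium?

With the mechanism, a contributed unit returns (2.9/11) / 0.67 = 0.3935 per unit of net cost — still below 1 — so contributing 0 remains dominant for every player.
Everyone keeps their endowment and the group total is 11 × 27 = 297.

297.00 hours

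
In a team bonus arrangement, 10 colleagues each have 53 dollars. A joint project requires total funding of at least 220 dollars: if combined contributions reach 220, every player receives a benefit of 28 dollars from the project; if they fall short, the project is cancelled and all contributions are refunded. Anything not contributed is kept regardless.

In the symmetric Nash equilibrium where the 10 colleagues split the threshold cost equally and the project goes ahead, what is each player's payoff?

Equal share of the threshold: 220/10 = 22.
At this profile no one gains by cutting their contribution: any cut drops the total below 220, the project is cancelled, contributions are refunded, and the deviator ends with 53, which is less than 53 − 22 + 28 = 59. Contributing more than 22 just wastes the excess. So contributing exactly 22 is a best response.
Each player's payoff: 53 − 22 + 28 = 59.

59 dollars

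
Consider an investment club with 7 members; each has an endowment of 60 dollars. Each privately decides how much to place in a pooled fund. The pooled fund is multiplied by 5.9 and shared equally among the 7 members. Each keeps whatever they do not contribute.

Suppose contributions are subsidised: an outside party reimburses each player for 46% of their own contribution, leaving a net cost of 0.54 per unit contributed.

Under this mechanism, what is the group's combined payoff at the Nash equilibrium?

2671.20 dollars

The effective private return per unit is now (5.9/7) / 0.54 = 1.5608 > 1, so every player's dominant strategy flips to full contribution.
So the Nash equilibrium is full contribution by all 7; the group earns 7 × (60 × 0.46 + 5.9 × 60) = 2671.20.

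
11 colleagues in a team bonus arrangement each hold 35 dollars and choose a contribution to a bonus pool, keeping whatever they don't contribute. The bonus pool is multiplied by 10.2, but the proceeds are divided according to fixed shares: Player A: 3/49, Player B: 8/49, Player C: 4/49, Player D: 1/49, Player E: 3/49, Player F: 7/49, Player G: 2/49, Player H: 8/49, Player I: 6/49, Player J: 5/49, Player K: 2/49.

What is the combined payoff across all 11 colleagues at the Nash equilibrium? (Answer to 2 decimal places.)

Player j's private return per contributed unit is 10.2 × (j's share). Contributing is weakly dominant for j when that share is at least 1/10.2 = 0.0980, and contributing 0 is dominant otherwise.
Player B, Player F, Player H, Player I and Player J clear that bar, contributing 35 each; the remaining 6 contribute 0. Total contributed: 175.
The bonus pool pays out 10.2 × 175 = 1785.00 in total (split across the unequal shares, but the aggregate is all that matters for the group sum).
The 6 free-riders keep 35 each, adding 210. Group total = 210 + 1785.00 = 1995.00.

1995.00 dollars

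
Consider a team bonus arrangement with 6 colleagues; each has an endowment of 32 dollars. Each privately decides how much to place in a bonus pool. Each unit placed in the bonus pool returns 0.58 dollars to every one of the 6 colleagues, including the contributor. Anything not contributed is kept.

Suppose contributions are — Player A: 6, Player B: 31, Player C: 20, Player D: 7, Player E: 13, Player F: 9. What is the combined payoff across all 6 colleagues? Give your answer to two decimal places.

405.28 dollars

Total contributed: 6 + 31 + 20 + 7 + 13 + 9 = 86; total kept: 6 × 32 − 86 = 106.
The bonus pool pays out 0.58 × 6 × 86 = 299.28 in aggregate.
Group total = 106 + 299.28 = 405.28.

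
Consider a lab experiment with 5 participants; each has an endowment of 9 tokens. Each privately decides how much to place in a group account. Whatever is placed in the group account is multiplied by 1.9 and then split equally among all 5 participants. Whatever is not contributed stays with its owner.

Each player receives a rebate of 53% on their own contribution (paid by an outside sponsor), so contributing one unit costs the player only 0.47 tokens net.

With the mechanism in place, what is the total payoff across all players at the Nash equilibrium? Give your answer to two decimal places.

Even with the mechanism, each unit contributed returns only (1.9/5) / 0.47 = 0.8085 per unit of net cost, so contributing nothing is still dominant.
Everyone keeps their endowment and the group total is 5 × 9 = 45.

45.00 tokens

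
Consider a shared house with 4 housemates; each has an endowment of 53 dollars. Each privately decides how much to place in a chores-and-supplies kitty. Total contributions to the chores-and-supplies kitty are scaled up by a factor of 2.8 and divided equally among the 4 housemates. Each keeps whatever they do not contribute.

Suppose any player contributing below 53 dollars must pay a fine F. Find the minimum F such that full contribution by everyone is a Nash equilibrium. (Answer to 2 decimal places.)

15.90 dollars

Given the others contribute fully, the best deviation is to contribute 0 (any partial contribution still incurs the fine and gives up units whose private return 0.7000 is below 1).
Deviating from 53 to 0 saves 53 dollars but forfeits the deviator's share of the drop in the chores-and-supplies kitty: 2.8/4 × 53 = 37.10.
So the deviation gain is 53 − 37.10 = 15.90, and the fine must be at least 15.90 dollars to wipe it out.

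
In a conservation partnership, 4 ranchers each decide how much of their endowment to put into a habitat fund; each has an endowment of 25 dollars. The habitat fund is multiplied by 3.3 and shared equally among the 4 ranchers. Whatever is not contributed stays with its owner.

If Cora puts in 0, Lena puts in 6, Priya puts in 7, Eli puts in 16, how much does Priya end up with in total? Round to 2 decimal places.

41.93 dollars

Total contributed: 0 + 6 + 7 + 16 = 29.
Each receives 3.3 × 29 / 4 = 23.93 from the habitat fund.
Priya keeps 25 − 7 = 18, so Priya's payoff is 18 + 23.93 = 41.93.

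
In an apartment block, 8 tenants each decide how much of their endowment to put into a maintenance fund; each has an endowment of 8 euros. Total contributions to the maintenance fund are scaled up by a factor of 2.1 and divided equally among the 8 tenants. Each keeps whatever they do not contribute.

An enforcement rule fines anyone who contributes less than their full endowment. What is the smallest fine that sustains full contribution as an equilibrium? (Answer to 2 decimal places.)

5.90 euros

Given the others contribute fully, the best deviation is to contribute 0 (any partial contribution still incurs the fine and gives up units whose private return 0.2625 is below 1).
Deviating from 8 to 0 saves 8 euros but forfeits the deviator's share of the drop in the maintenance fund: 2.1/8 × 8 = 2.10.
So the deviation gain is 8 − 2.10 = 5.90, and the fine must be at least 5.90 euros to wipe it out.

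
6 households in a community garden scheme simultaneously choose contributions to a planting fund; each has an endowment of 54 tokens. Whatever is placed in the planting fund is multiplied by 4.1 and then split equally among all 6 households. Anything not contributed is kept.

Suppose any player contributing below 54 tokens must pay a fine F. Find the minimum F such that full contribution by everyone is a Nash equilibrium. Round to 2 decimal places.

Given the others contribute fully, the best deviation is to contribute 0 (any partial contribution still incurs the fine and gives up units whose private return 0.6833 is below 1).
Deviating from 54 to 0 saves 54 tokens but forfeits the deviator's share of the drop in the planting fund: 4.1/6 × 54 = 36.90.
So the deviation gain is 54 − 36.90 = 17.10, and the fine must be at least 17.10 tokens to wipe it out.

17.10 tokens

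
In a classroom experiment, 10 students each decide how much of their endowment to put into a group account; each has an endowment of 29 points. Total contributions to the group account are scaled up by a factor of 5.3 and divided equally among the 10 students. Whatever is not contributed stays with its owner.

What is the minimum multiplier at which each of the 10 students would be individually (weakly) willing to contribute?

10

A contributed unit returns (multiplier)/10 to its contributor.
This reaches 1 exactly when the multiplier is 10.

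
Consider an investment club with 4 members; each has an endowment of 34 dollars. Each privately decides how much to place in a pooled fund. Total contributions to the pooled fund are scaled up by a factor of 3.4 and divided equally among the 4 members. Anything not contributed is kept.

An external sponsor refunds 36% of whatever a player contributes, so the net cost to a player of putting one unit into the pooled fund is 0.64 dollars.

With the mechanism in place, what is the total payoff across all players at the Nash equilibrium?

Under the mechanism each unit contributed yields (3.4/4) / 0.64 = 1.3281 back to its contributor per unit of net cost, which exceeds 1, making full contribution the dominant choice for everyone.
At the Nash equilibrium everyone contributes 34. Group total payoff = 4 × (34 × 0.36 + 3.4 × 34) = 511.36.

511.36 dollars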